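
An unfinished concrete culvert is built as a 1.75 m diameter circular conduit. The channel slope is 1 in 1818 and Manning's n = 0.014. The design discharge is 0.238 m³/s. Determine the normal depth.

y_n = 0.378 m

Manning's equation rearranged: A R^(2/3) = nQ / (1·√S) = 0.014 × 0.238 / (√0.0005501) = 0.1421.
Try y = 0.318 m: A R^(2/3) = 0.09989 — short.
Try y = 0.378 m: A R^(2/3) = 0.1418 — close enough.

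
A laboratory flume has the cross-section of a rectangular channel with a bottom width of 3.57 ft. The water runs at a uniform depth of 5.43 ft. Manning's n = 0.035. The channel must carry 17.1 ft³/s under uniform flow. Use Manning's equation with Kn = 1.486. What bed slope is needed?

S = 0.000291

Flow area A = b·y = 3.57 × 5.43 = 19.39 ft². Wetted perimeter P = b + 2y = 3.57 + 2×5.43 = 14.43 ft.
Hydraulic radius R = A/P = 19.39/14.43 = 1.343 ft.
From Manning's equation, S = [nQ / (1.486 A R^(2/3))]² = [0.035 × 17.1 / (1.486 × 19.39 × 1.343^(2/3))]² = 0.000291.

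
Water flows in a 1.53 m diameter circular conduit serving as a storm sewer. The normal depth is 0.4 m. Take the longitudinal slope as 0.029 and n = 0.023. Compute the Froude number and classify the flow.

supercritical

For a circular section of diameter D = 1.53 m at depth y = 0.4 m, the central angle is θ = 2 arccos(1 − 2y/D) = 2.147 rad. Then A = (D²/8)(θ − sin θ) = 0.3828 m² and P = Dθ/2 = 1.642 m.
Hydraulic radius R = A/P = 0.3828/1.642 = 0.2331 m.
V = (1/n) R^(2/3) √S = (1/0.023) × 0.2331^(2/3) × √0.029 = 2.804 m/s. Hydraulic depth D_h = A/T = 0.3828/1.345 = 0.2847 m.
Froude number Fr = V/√(g·D_h) = 2.804/√(9.81×0.2847) = 1.68, which is greater than 1, so the flow is supercritical.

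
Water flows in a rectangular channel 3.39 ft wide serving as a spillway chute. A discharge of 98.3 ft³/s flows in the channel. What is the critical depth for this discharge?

y_c = 2.97 ft

For a rectangular channel, critical depth y_c = (q²/g)^(1/3) where q = Q/b = 98.3/3.39 = 29 ft²/s.
So y_c = (29²/32.2)^(1/3) = 2.97 ft.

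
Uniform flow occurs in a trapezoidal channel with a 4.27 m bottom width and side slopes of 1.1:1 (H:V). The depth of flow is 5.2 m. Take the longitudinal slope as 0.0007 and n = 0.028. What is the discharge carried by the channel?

Q = 93.6 m³/s

With bottom width b = 4.27 m and side slope z = 1.1: A = (b + zy)y = (4.27 + 1.1×5.2)×5.2 = 51.95 m²; P = b + 2y√(1+z²) = 4.27 + 2×5.2×1.487 = 19.73 m.
Hydraulic radius R = A/P = 51.95/19.73 = 2.633 m.
Manning's equation: Q = (1/n) A R^(2/3) S^(1/2) = (1/0.028) × 51.95 × 2.633^(2/3) × 0.0007^(1/2) = 93.6 m³/s.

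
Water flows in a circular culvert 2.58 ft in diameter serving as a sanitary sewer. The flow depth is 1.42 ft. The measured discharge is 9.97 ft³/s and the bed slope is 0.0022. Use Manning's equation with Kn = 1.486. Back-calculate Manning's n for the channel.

n = 0.016

For a circular section of diameter D = 2.58 ft at depth y = 1.42 ft, the central angle is θ = 2 arccos(1 − 2y/D) = 3.343 rad. Then A = (D²/8)(θ − sin θ) = 2.949 ft² and P = Dθ/2 = 4.313 ft.
Hydraulic radius R = A/P = 2.949/4.313 = 0.6837 ft.
Rearranging Manning's equation: n = (1.486/Q) A R^(2/3) S^(1/2) = (1.486/9.97) × 2.949 × 0.6837^(2/3) × √0.0022 = 0.016.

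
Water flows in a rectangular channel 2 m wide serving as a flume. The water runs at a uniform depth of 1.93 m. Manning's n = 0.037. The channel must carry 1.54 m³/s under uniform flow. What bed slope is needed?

S = 0.00038

Flow area A = b·y = 2 × 1.93 = 3.86 m². Wetted perimeter P = b + 2y = 2 + 2×1.93 = 5.86 m.
Hydraulic radius R = A/P = 3.86/5.86 = 0.6587 m.
From Manning's equation, S = [nQ / (1 A R^(2/3))]² = [0.037 × 1.54 / (1 × 3.86 × 0.6587^(2/3))]² = 0.00038.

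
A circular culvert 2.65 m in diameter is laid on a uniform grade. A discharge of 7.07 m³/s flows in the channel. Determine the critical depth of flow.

At critical depth, Q² T / (g A³) = 1, i.e. A³/T = Q²/g = 7.07²/9.81 = 5.095.
At y = 1.36 m: A³/T = 8.743 — high.
At y = 1.01 m: A³/T = 2.797 — low.
At y = 1.18 m: A³/T = 5.081 — ≈ 5.095.

y_c = 1.18 m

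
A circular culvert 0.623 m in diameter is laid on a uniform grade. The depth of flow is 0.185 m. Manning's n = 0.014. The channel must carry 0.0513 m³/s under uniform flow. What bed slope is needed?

S = 0.0018

For a circular section of diameter D = 0.623 m at depth y = 0.185 m, the central angle is θ = 2 arccos(1 − 2y/D) = 2.305 rad. Then A = (D²/8)(θ − sin θ) = 0.07583 m² and P = Dθ/2 = 0.7181 m.
Hydraulic radius R = A/P = 0.07583/0.7181 = 0.1056 m.
From Manning's equation, S = [nQ / (1 A R^(2/3))]² = [0.014 × 0.0513 / (1 × 0.07583 × 0.1056^(2/3))]² = 0.0018.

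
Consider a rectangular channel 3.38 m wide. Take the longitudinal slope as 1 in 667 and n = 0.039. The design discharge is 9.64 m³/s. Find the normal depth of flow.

y_n = 2.78 m

Manning's equation rearranged: A R^(2/3) = nQ / (1·√S) = 0.039 × 9.64 / (√0.001499) = 9.71.
Trying y = 2.36 m: A R^(2/3) = 7.896 — short.
Trying y = 2.78 m: A R^(2/3) = 9.714 — matches.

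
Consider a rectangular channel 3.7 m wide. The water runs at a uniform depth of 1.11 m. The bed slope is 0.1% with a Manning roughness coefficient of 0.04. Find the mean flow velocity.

Flow area A = b·y = 3.7 × 1.11 = 4.107 m². Wetted perimeter P = b + 2y = 3.7 + 2×1.11 = 5.92 m.
Hydraulic radius R = A/P = 4.107/5.92 = 0.6938 m.
From Manning's equation, V = (1/n) R^(2/3) S^(1/2) = (1/0.04) × 0.6938^(2/3) × 0.001^(1/2) = 0.62 m/s.

V = 0.62 m/s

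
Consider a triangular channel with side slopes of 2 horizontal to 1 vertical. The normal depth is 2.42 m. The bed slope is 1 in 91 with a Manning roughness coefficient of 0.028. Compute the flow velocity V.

For a triangular section with side slope z = 2: A = zy² = 2×2.42² = 11.71 m²; P = 2y√(1+z²) = 2×2.42×2.236 = 10.82 m.
Hydraulic radius R = A/P = 11.71/10.82 = 1.082 m.
From Manning's equation, V = (1/n) R^(2/3) S^(1/2) = (1/0.028) × 1.082^(2/3) × 0.01099^(1/2) = 3.95 m/s.

V = 3.95 m/s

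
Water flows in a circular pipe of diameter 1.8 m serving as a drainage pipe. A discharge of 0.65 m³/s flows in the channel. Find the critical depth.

y_c = 0.385 m

At critical depth, Q² T / (g A³) = 1, i.e. A³/T = Q²/g = 0.65²/9.81 = 0.04307.
At y = 0.265 m: A³/T = 0.00991 — low.
At y = 0.462 m: A³/T = 0.08751 — high.
At y = 0.385 m: A³/T = 0.04296 — matches.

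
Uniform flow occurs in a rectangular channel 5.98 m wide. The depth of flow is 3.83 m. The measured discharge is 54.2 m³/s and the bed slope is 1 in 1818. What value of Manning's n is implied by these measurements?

Flow area A = b·y = 5.98 × 3.83 = 22.9 m². Wetted perimeter P = b + 2y = 5.98 + 2×3.83 = 13.64 m.
Hydraulic radius R = A/P = 22.9/13.64 = 1.679 m.
Rearranging Manning's equation: n = (1/Q) A R^(2/3) S^(1/2) = (1/54.2) × 22.9 × 1.679^(2/3) × √0.0005501 = 0.014.

n = 0.014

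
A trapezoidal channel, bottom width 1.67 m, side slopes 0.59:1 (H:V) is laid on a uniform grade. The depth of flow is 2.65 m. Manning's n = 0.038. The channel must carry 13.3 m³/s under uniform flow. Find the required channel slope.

With bottom width b = 1.67 m and side slope z = 0.59: A = (b + zy)y = (1.67 + 0.59×2.65)×2.65 = 8.569 m²; P = b + 2y√(1+z²) = 1.67 + 2×2.65×1.161 = 7.824 m.
Hydraulic radius R = A/P = 8.569/7.824 = 1.095 m.
From Manning's equation, S = [nQ / (1 A R^(2/3))]² = [0.038 × 13.3 / (1 × 8.569 × 1.095^(2/3))]² = 0.00308.

S = 0.00308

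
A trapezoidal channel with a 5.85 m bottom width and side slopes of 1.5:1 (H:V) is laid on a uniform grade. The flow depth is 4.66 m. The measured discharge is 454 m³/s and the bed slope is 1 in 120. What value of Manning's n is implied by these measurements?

With bottom width b = 5.85 m and side slope z = 1.5: A = (b + zy)y = (5.85 + 1.5×4.66)×4.66 = 59.83 m²; P = b + 2y√(1+z²) = 5.85 + 2×4.66×1.803 = 22.65 m.
Hydraulic radius R = A/P = 59.83/22.65 = 2.641 m.
Rearranging Manning's equation: n = (1/Q) A R^(2/3) S^(1/2) = (1/454) × 59.83 × 2.641^(2/3) × √0.008333 = 0.023.

n = 0.023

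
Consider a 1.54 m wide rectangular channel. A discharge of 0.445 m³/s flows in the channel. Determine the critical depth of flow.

y_c = 0.204 m

For a rectangular channel, critical depth y_c = (q²/g)^(1/3) where q = Q/b = 0.445/1.54 = 0.289 m²/s.
So y_c = (0.289²/9.81)^(1/3) = 0.204 m.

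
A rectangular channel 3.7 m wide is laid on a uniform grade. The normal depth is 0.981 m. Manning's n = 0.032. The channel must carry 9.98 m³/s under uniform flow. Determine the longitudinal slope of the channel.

Flow area A = b·y = 3.7 × 0.981 = 3.63 m². Wetted perimeter P = b + 2y = 3.7 + 2×0.981 = 5.662 m.
Hydraulic radius R = A/P = 3.63/5.662 = 0.6411 m.
From Manning's equation, S = [nQ / (1 A R^(2/3))]² = [0.032 × 9.98 / (1 × 3.63 × 0.6411^(2/3))]² = 0.014.

S = 0.014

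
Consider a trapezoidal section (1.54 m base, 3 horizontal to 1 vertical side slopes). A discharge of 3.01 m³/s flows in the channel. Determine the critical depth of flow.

y_c = 0.524 m

At critical depth, Q² T / (g A³) = 1, i.e. A³/T = Q²/g = 3.01²/9.81 = 0.9236.
Trying y = 0.431 m: A³/T = 0.4412 — short.
Trying y = 0.594 m: A³/T = 1.505 — over.
Trying y = 0.524 m: A³/T = 0.9258 — matches.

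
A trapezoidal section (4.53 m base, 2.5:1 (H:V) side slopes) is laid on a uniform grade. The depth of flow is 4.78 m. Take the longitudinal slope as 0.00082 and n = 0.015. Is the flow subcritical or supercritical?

subcritical

With bottom width b = 4.53 m and side slope z = 2.5: A = (b + zy)y = (4.53 + 2.5×4.78)×4.78 = 78.77 m²; P = b + 2y√(1+z²) = 4.53 + 2×4.78×2.693 = 30.27 m.
Hydraulic radius R = A/P = 78.77/30.27 = 2.602 m.
V = (1/n) R^(2/3) √S = (1/0.015) × 2.602^(2/3) × √0.00082 = 3.612 m/s. Hydraulic depth D_h = A/T = 78.77/28.43 = 2.771 m.
Froude number Fr = V/√(g·D_h) = 3.612/√(9.81×2.771) = 0.693, which is less than 1, so the flow is subcritical.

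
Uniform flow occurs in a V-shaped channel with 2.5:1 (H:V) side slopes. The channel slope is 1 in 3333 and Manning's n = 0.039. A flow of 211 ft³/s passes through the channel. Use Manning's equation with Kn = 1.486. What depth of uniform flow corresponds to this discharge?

y_n = 7.47 ft

Manning's equation rearranged: A R^(2/3) = nQ / (1.486·√S) = 0.039 × 211 / (1.486 × √0.0003) = 319.7.
At y = 8.24 ft: A R^(2/3) = 415.2 — over.
At y = 7.47 ft: A R^(2/3) = 319.6 — matches.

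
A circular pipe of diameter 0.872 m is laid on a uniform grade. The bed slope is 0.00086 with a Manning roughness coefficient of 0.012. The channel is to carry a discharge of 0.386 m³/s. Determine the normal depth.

y_n = 0.553 m

Manning's equation rearranged: A R^(2/3) = nQ / (1·√S) = 0.012 × 0.386 / (√0.00086) = 0.1579.
At y = 0.472 m: A R^(2/3) = 0.1235 — too small.
At y = 0.672 m: A R^(2/3) = 0.2034 — too large.
At y = 0.553 m: A R^(2/3) = 0.1579 — close enough.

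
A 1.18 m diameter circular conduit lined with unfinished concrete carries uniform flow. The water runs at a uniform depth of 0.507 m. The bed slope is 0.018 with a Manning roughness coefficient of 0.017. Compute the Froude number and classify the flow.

supercritical

For a circular section of diameter D = 1.18 m at depth y = 0.507 m, the central angle is θ = 2 arccos(1 − 2y/D) = 2.859 rad. Then A = (D²/8)(θ − sin θ) = 0.4492 m² and P = Dθ/2 = 1.687 m.
Hydraulic radius R = A/P = 0.4492/1.687 = 0.2663 m.
V = (1/n) R^(2/3) √S = (1/0.017) × 0.2663^(2/3) × √0.018 = 3.266 m/s. Hydraulic depth D_h = A/T = 0.4492/1.168 = 0.3845 m.
Froude number Fr = V/√(g·D_h) = 3.266/√(9.81×0.3845) = 1.68, which is greater than 1, so the flow is supercritical.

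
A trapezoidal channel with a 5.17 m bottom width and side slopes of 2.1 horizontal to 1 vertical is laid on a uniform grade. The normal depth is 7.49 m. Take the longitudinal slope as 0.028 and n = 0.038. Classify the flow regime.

With bottom width b = 5.17 m and side slope z = 2.1: A = (b + zy)y = (5.17 + 2.1×7.49)×7.49 = 156.5 m²; P = b + 2y√(1+z²) = 5.17 + 2×7.49×2.326 = 40.01 m.
Hydraulic radius R = A/P = 156.5/40.01 = 3.912 m.
V = (1/n) R^(2/3) √S = (1/0.038) × 3.912^(2/3) × √0.028 = 10.93 m/s. Hydraulic depth D_h = A/T = 156.5/36.63 = 4.274 m.
Froude number Fr = V/√(g·D_h) = 10.93/√(9.81×4.274) = 1.69, which is greater than 1, so the flow is supercritical.

supercritical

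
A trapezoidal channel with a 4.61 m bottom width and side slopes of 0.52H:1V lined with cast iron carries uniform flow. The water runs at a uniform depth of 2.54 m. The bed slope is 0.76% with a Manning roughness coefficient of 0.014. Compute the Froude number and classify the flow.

With bottom width b = 4.61 m and side slope z = 0.52: A = (b + zy)y = (4.61 + 0.52×2.54)×2.54 = 15.06 m²; P = b + 2y√(1+z²) = 4.61 + 2×2.54×1.127 = 10.34 m.
Hydraulic radius R = A/P = 15.06/10.34 = 1.457 m.
V = (1/n) R^(2/3) √S = (1/0.014) × 1.457^(2/3) × √0.0076 = 8.005 m/s. Hydraulic depth D_h = A/T = 15.06/7.252 = 2.077 m.
Froude number Fr = V/√(g·D_h) = 8.005/√(9.81×2.077) = 1.77, which is greater than 1, so the flow is supercritical.

supercritical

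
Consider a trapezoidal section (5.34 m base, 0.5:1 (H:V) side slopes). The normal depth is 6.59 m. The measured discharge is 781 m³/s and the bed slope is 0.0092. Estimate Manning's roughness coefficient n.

With bottom width b = 5.34 m and side slope z = 0.5: A = (b + zy)y = (5.34 + 0.5×6.59)×6.59 = 56.9 m²; P = b + 2y√(1+z²) = 5.34 + 2×6.59×1.118 = 20.08 m.
Hydraulic radius R = A/P = 56.9/20.08 = 2.835 m.
Rearranging Manning's equation: n = (1/Q) A R^(2/3) S^(1/2) = (1/781) × 56.9 × 2.835^(2/3) × √0.0092 = 0.014.

n = 0.014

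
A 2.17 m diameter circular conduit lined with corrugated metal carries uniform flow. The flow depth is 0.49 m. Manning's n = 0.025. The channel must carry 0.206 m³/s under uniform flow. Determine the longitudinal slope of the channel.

S = 0.00035

For a circular section of diameter D = 2.17 m at depth y = 0.49 m, the central angle is θ = 2 arccos(1 − 2y/D) = 1.981 rad. Then A = (D²/8)(θ − sin θ) = 0.626 m² and P = Dθ/2 = 2.149 m.
Hydraulic radius R = A/P = 0.626/2.149 = 0.2913 m.
From Manning's equation, S = [nQ / (1 A R^(2/3))]² = [0.025 × 0.206 / (1 × 0.626 × 0.2913^(2/3))]² = 0.00035.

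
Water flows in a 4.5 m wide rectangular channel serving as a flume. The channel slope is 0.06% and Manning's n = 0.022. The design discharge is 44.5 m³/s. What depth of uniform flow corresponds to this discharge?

Manning's equation rearranged: A R^(2/3) = nQ / (1·√S) = 0.022 × 44.5 / (√0.0006) = 39.97.
Try y = 5.28 m: A R^(2/3) = 32.2 — low.
Try y = 7.21 m: A R^(2/3) = 46.48 — high.
Try y = 6.33 m: A R^(2/3) = 39.93 — matches.

y_n = 6.33 m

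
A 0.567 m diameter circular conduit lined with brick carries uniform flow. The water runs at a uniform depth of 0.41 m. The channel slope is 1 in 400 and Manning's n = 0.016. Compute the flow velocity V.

V = 0.957 m/s

For a circular section of diameter D = 0.567 m at depth y = 0.41 m, the central angle is θ = 2 arccos(1 − 2y/D) = 4.067 rad. Then A = (D²/8)(θ − sin θ) = 0.1955 m² and P = Dθ/2 = 1.153 m.
Hydraulic radius R = A/P = 0.1955/1.153 = 0.1696 m.
From Manning's equation, V = (1/n) R^(2/3) S^(1/2) = (1/0.016) × 0.1696^(2/3) × 0.0025^(1/2) = 0.957 m/s.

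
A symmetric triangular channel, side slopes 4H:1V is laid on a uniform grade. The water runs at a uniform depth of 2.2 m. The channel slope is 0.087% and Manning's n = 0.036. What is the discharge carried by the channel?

Q = 16.6 m³/s

For a triangular section with side slope z = 4: A = zy² = 4×2.2² = 19.36 m²; P = 2y√(1+z²) = 2×2.2×4.123 = 18.14 m.
Hydraulic radius R = A/P = 19.36/18.14 = 1.067 m.
Manning's equation: Q = (1/n) A R^(2/3) S^(1/2) = (1/0.036) × 19.36 × 1.067^(2/3) × 0.00087^(1/2) = 16.6 m³/s.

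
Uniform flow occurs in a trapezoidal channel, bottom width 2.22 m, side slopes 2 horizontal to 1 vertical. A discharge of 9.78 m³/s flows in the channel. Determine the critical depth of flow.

At critical depth, Q² T / (g A³) = 1, i.e. A³/T = Q²/g = 9.78²/9.81 = 9.75.
At y = 0.708 m: A³/T = 3.377 — too small.
At y = 1.14 m: A³/T = 19.91 — too large.
At y = 0.945 m: A³/T = 9.765 — ≈ 9.75.

y_c = 0.945 m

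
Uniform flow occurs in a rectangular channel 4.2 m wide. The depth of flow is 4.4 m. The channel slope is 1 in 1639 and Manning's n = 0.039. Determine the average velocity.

Flow area A = b·y = 4.2 × 4.4 = 18.48 m². Wetted perimeter P = b + 2y = 4.2 + 2×4.4 = 13 m.
Hydraulic radius R = A/P = 18.48/13 = 1.422 m.
From Manning's equation, V = (1/n) R^(2/3) S^(1/2) = (1/0.039) × 1.422^(2/3) × 0.0006101^(1/2) = 0.801 m/s.

V = 0.801 m/s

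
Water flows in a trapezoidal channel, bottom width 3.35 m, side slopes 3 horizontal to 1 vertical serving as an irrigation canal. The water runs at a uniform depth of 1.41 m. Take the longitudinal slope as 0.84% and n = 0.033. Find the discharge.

With bottom width b = 3.35 m and side slope z = 3: A = (b + zy)y = (3.35 + 3×1.41)×1.41 = 10.69 m²; P = b + 2y√(1+z²) = 3.35 + 2×1.41×3.162 = 12.27 m.
Hydraulic radius R = A/P = 10.69/12.27 = 0.8712 m.
Manning's equation: Q = (1/n) A R^(2/3) S^(1/2) = (1/0.033) × 10.69 × 0.8712^(2/3) × 0.0084^(1/2) = 27.1 m³/s.

Q = 27.1 m³/s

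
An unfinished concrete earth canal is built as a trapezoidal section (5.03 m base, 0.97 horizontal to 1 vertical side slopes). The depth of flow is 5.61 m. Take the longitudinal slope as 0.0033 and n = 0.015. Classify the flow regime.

supercritical

With bottom width b = 5.03 m and side slope z = 0.97: A = (b + zy)y = (5.03 + 0.97×5.61)×5.61 = 58.75 m²; P = b + 2y√(1+z²) = 5.03 + 2×5.61×1.393 = 20.66 m.
Hydraulic radius R = A/P = 58.75/20.66 = 2.843 m.
V = (1/n) R^(2/3) √S = (1/0.015) × 2.843^(2/3) × √0.0033 = 7.686 m/s. Hydraulic depth D_h = A/T = 58.75/15.91 = 3.692 m.
Froude number Fr = V/√(g·D_h) = 7.686/√(9.81×3.692) = 1.28, which is greater than 1, so the flow is supercritical.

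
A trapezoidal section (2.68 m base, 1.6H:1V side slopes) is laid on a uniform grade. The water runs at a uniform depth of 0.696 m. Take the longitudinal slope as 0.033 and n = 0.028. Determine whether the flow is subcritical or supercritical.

supercritical

With bottom width b = 2.68 m and side slope z = 1.6: A = (b + zy)y = (2.68 + 1.6×0.696)×0.696 = 2.64 m²; P = b + 2y√(1+z²) = 2.68 + 2×0.696×1.887 = 5.306 m.
Hydraulic radius R = A/P = 2.64/5.306 = 0.4976 m.
V = (1/n) R^(2/3) √S = (1/0.028) × 0.4976^(2/3) × √0.033 = 4.074 m/s. Hydraulic depth D_h = A/T = 2.64/4.907 = 0.5381 m.
Froude number Fr = V/√(g·D_h) = 4.074/√(9.81×0.5381) = 1.77, which is greater than 1, so the flow is supercritical.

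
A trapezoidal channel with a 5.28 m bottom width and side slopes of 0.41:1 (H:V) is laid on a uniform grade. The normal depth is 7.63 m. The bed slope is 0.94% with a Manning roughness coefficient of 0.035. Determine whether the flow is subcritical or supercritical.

subcritical

With bottom width b = 5.28 m and side slope z = 0.41: A = (b + zy)y = (5.28 + 0.41×7.63)×7.63 = 64.16 m²; P = b + 2y√(1+z²) = 5.28 + 2×7.63×1.081 = 21.77 m.
Hydraulic radius R = A/P = 64.16/21.77 = 2.947 m.
V = (1/n) R^(2/3) √S = (1/0.035) × 2.947^(2/3) × √0.0094 = 5.693 m/s. Hydraulic depth D_h = A/T = 64.16/11.54 = 5.561 m.
Froude number Fr = V/√(g·D_h) = 5.693/√(9.81×5.561) = 0.771, which is less than 1, so the flow is subcritical.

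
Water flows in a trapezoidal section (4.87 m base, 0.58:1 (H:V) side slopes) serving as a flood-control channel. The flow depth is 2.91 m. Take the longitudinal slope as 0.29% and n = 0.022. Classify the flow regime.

With bottom width b = 4.87 m and side slope z = 0.58: A = (b + zy)y = (4.87 + 0.58×2.91)×2.91 = 19.08 m²; P = b + 2y√(1+z²) = 4.87 + 2×2.91×1.156 = 11.6 m.
Hydraulic radius R = A/P = 19.08/11.6 = 1.645 m.
V = (1/n) R^(2/3) √S = (1/0.022) × 1.645^(2/3) × √0.0029 = 3.412 m/s. Hydraulic depth D_h = A/T = 19.08/8.246 = 2.314 m.
Froude number Fr = V/√(g·D_h) = 3.412/√(9.81×2.314) = 0.716, which is less than 1, so the flow is subcritical.

subcritical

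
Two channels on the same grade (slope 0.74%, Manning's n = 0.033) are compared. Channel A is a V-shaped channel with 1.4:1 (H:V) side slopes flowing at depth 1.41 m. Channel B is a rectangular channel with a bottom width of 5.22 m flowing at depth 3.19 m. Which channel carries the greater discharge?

channel B

Channel A: For a triangular section with side slope z = 1.4: A = zy² = 1.4×1.41² = 2.783 m²; P = 2y√(1+z²) = 2×1.41×1.72 = 4.852 m. Hydraulic radius R = A/P = 2.783/4.852 = 0.5737 m. Q_A = (1/0.033)·2.783·0.5737^(2/3)·√0.0074 = 5.009 m³/s.
Channel B: Flow area A = b·y = 5.22 × 3.19 = 16.65 m². Wetted perimeter P = b + 2y = 5.22 + 2×3.19 = 11.6 m. Hydraulic radius R = A/P = 16.65/11.6 = 1.435 m. Q_B = (1/0.033)·16.65·1.435^(2/3)·√0.0074 = 55.24 m³/s.
Q_A = 5.009 m³/s vs Q_B = 55.24 m³/s, so channel B carries more.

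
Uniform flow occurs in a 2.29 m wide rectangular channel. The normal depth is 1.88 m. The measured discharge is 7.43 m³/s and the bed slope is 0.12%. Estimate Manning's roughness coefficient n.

Flow area A = b·y = 2.29 × 1.88 = 4.305 m². Wetted perimeter P = b + 2y = 2.29 + 2×1.88 = 6.05 m.
Hydraulic radius R = A/P = 4.305/6.05 = 0.7116 m.
Rearranging Manning's equation: n = (1/Q) A R^(2/3) S^(1/2) = (1/7.43) × 4.305 × 0.7116^(2/3) × √0.0012 = 0.016.

n = 0.016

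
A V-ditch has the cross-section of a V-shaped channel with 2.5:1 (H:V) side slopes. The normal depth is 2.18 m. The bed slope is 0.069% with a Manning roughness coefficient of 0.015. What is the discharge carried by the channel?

For a triangular section with side slope z = 2.5: A = zy² = 2.5×2.18² = 11.88 m²; P = 2y√(1+z²) = 2×2.18×2.693 = 11.74 m.
Hydraulic radius R = A/P = 11.88/11.74 = 1.012 m.
Manning's equation: Q = (1/n) A R^(2/3) S^(1/2) = (1/0.015) × 11.88 × 1.012^(2/3) × 0.00069^(1/2) = 21 m³/s.

Q = 21 m³/s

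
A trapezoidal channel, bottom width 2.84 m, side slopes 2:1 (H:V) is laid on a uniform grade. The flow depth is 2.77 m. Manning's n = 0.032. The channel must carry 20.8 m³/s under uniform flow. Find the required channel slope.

S = 0.000469

With bottom width b = 2.84 m and side slope z = 2: A = (b + zy)y = (2.84 + 2×2.77)×2.77 = 23.21 m²; P = b + 2y√(1+z²) = 2.84 + 2×2.77×2.236 = 15.23 m.
Hydraulic radius R = A/P = 23.21/15.23 = 1.524 m.
From Manning's equation, S = [nQ / (1 A R^(2/3))]² = [0.032 × 20.8 / (1 × 23.21 × 1.524^(2/3))]² = 0.000469.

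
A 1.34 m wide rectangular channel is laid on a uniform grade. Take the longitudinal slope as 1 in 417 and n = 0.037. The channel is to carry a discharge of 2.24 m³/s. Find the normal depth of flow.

Manning's equation rearranged: A R^(2/3) = nQ / (1·√S) = 0.037 × 2.24 / (√0.002398) = 1.692.
Try y = 1.68 m: A R^(2/3) = 1.378 — too small.
Try y = 2 m: A R^(2/3) = 1.693 — matches.

y_n = 2 m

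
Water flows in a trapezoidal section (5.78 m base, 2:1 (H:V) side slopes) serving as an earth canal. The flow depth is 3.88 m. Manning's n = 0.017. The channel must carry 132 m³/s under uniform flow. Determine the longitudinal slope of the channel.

S = 0.000611

With bottom width b = 5.78 m and side slope z = 2: A = (b + zy)y = (5.78 + 2×3.88)×3.88 = 52.54 m²; P = b + 2y√(1+z²) = 5.78 + 2×3.88×2.236 = 23.13 m.
Hydraulic radius R = A/P = 52.54/23.13 = 2.271 m.
From Manning's equation, S = [nQ / (1 A R^(2/3))]² = [0.017 × 132 / (1 × 52.54 × 2.271^(2/3))]² = 0.000611.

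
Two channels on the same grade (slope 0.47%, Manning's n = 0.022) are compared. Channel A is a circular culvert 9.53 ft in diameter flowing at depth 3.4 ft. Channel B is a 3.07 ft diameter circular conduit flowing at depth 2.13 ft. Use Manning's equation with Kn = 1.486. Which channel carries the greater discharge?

channel A

Channel A: For a circular section of diameter D = 9.53 ft at depth y = 3.4 ft, the central angle is θ = 2 arccos(1 − 2y/D) = 2.561 rad. Then A = (D²/8)(θ − sin θ) = 22.84 ft² and P = Dθ/2 = 12.2 ft. Hydraulic radius R = A/P = 22.84/12.2 = 1.872 ft. Q_A = (1.486/0.022)·22.84·1.872^(2/3)·√0.0047 = 160.6 ft³/s.
Channel B: For a circular section of diameter D = 3.07 ft at depth y = 2.13 ft, the central angle is θ = 2 arccos(1 − 2y/D) = 3.938 rad. Then A = (D²/8)(θ − sin θ) = 5.481 ft² and P = Dθ/2 = 6.044 ft. Hydraulic radius R = A/P = 5.481/6.044 = 0.9068 ft. Q_B = (1.486/0.022)·5.481·0.9068^(2/3)·√0.0047 = 23.78 ft³/s.
Q_A = 160.6 ft³/s vs Q_B = 23.78 ft³/s, so channel A carries more.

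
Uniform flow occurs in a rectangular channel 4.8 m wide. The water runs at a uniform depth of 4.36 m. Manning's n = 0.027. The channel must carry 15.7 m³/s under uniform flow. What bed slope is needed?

S = 0.000229

Flow area A = b·y = 4.8 × 4.36 = 20.93 m². Wetted perimeter P = b + 2y = 4.8 + 2×4.36 = 13.52 m.
Hydraulic radius R = A/P = 20.93/13.52 = 1.548 m.
From Manning's equation, S = [nQ / (1 A R^(2/3))]² = [0.027 × 15.7 / (1 × 20.93 × 1.548^(2/3))]² = 0.000229.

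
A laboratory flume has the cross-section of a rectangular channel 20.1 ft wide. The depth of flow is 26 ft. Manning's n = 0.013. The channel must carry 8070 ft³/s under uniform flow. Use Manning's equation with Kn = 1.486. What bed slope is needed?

Flow area A = b·y = 20.1 × 26 = 522.6 ft². Wetted perimeter P = b + 2y = 20.1 + 2×26 = 72.1 ft.
Hydraulic radius R = A/P = 522.6/72.1 = 7.248 ft.
From Manning's equation, S = [nQ / (1.486 A R^(2/3))]² = [0.013 × 8070 / (1.486 × 522.6 × 7.248^(2/3))]² = 0.0013.

S = 0.0013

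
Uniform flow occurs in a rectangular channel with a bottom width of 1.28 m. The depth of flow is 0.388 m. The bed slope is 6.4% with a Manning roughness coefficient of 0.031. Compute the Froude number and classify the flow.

supercritical

Flow area A = b·y = 1.28 × 0.388 = 0.4966 m². Wetted perimeter P = b + 2y = 1.28 + 2×0.388 = 2.056 m.
Hydraulic radius R = A/P = 0.4966/2.056 = 0.2416 m.
V = (1/n) R^(2/3) √S = (1/0.031) × 0.2416^(2/3) × √0.064 = 3.165 m/s. Hydraulic depth D_h = A/T = 0.4966/1.28 = 0.388 m.
Froude number Fr = V/√(g·D_h) = 3.165/√(9.81×0.388) = 1.62, which is greater than 1, so the flow is supercritical.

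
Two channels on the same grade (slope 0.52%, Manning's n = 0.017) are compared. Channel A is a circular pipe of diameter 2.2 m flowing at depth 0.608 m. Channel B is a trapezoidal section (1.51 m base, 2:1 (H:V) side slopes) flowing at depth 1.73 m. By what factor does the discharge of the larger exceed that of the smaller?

Channel A: For a circular section of diameter D = 2.2 m at depth y = 0.608 m, the central angle is θ = 2 arccos(1 − 2y/D) = 2.214 rad. Then A = (D²/8)(θ − sin θ) = 0.8555 m² and P = Dθ/2 = 2.436 m. Hydraulic radius R = A/P = 0.8555/2.436 = 0.3513 m. Q_A = (1/0.017)·0.8555·0.3513^(2/3)·√0.0052 = 1.807 m³/s.
Channel B: With bottom width b = 1.51 m and side slope z = 2: A = (b + zy)y = (1.51 + 2×1.73)×1.73 = 8.598 m²; P = b + 2y√(1+z²) = 1.51 + 2×1.73×2.236 = 9.247 m. Hydraulic radius R = A/P = 8.598/9.247 = 0.9298 m. Q_B = (1/0.017)·8.598·0.9298^(2/3)·√0.0052 = 34.75 m³/s.
The larger discharge is 34.75 m³/s and the smaller is 1.807 m³/s; the ratio is 19.2.

19.2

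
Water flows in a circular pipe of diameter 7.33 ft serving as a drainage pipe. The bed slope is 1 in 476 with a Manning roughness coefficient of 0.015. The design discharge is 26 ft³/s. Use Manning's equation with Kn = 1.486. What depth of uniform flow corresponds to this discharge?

y_n = 1.49 ft

Manning's equation rearranged: A R^(2/3) = nQ / (1.486·√S) = 0.015 × 26 / (1.486 × √0.002101) = 5.726.
Trying y = 1.17 ft: A R^(2/3) = 3.491 — too small.
Trying y = 1.49 ft: A R^(2/3) = 5.719 — matches.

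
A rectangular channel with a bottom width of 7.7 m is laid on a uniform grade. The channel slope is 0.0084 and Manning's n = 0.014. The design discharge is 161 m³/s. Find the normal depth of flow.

y_n = 2.44 m

Manning's equation rearranged: A R^(2/3) = nQ / (1·√S) = 0.014 × 161 / (√0.0084) = 24.59.
Try y = 2.7 m: A R^(2/3) = 28.29 — too large.
Try y = 2.11 m: A R^(2/3) = 19.97 — too small.
Try y = 2.44 m: A R^(2/3) = 24.55 — close enough.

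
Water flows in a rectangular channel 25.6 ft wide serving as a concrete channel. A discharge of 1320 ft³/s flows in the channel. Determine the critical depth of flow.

y_c = 4.35 ft

For a rectangular channel, critical depth y_c = (q²/g)^(1/3) where q = Q/b = 1320/25.6 = 51.56 ft²/s.
So y_c = (51.56²/32.2)^(1/3) = 4.35 ft.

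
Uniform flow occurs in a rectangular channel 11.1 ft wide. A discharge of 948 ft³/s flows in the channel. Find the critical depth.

y_c = 6.1 ft

For a rectangular channel, critical depth y_c = (q²/g)^(1/3) where q = Q/b = 948/11.1 = 85.41 ft²/s.
So y_c = (85.41²/32.2)^(1/3) = 6.1 ft.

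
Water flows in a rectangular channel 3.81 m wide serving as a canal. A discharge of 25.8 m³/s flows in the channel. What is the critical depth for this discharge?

y_c = 1.67 m

For a rectangular channel, critical depth y_c = (q²/g)^(1/3) where q = Q/b = 25.8/3.81 = 6.772 m²/s.
So y_c = (6.772²/9.81)^(1/3) = 1.67 m.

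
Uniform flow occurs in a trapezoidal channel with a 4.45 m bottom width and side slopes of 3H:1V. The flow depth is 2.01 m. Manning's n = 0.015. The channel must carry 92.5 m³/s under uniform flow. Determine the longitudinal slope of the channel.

With bottom width b = 4.45 m and side slope z = 3: A = (b + zy)y = (4.45 + 3×2.01)×2.01 = 21.06 m²; P = b + 2y√(1+z²) = 4.45 + 2×2.01×3.162 = 17.16 m.
Hydraulic radius R = A/P = 21.06/17.16 = 1.227 m.
From Manning's equation, S = [nQ / (1 A R^(2/3))]² = [0.015 × 92.5 / (1 × 21.06 × 1.227^(2/3))]² = 0.0033.

S = 0.0033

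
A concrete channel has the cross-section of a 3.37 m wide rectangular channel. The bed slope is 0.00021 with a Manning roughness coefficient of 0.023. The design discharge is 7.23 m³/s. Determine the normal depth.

Manning's equation rearranged: A R^(2/3) = nQ / (1·√S) = 0.023 × 7.23 / (√0.00021) = 11.48.
Try y = 2.46 m: A R^(2/3) = 8.29 — low.
Try y = 3.72 m: A R^(2/3) = 13.84 — high.
Try y = 3.19 m: A R^(2/3) = 11.47 — ≈ 11.48.

y_n = 3.19 m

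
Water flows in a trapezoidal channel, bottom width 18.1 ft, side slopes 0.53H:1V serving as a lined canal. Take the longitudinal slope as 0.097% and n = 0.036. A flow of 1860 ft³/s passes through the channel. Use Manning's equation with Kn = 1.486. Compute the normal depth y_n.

Manning's equation rearranged: A R^(2/3) = nQ / (1.486·√S) = 0.036 × 1860 / (1.486 × √0.00097) = 1447.
At y = 16.1 ft: A R^(2/3) = 1695 — high.
At y = 11.6 ft: A R^(2/3) = 963.6 — low.
At y = 14.7 ft: A R^(2/3) = 1446 — close enough.

y_n = 14.7 ft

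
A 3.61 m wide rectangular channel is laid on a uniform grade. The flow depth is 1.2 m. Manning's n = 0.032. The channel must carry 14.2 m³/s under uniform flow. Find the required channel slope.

Flow area A = b·y = 3.61 × 1.2 = 4.332 m². Wetted perimeter P = b + 2y = 3.61 + 2×1.2 = 6.01 m.
Hydraulic radius R = A/P = 4.332/6.01 = 0.7208 m.
From Manning's equation, S = [nQ / (1 A R^(2/3))]² = [0.032 × 14.2 / (1 × 4.332 × 0.7208^(2/3))]² = 0.017.

S = 0.017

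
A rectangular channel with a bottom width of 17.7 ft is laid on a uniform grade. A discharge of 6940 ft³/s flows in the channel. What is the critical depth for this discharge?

y_c = 16.8 ft

For a rectangular channel, critical depth y_c = (q²/g)^(1/3) where q = Q/b = 6940/17.7 = 392.1 ft²/s.
So y_c = (392.1²/32.2)^(1/3) = 16.8 ft.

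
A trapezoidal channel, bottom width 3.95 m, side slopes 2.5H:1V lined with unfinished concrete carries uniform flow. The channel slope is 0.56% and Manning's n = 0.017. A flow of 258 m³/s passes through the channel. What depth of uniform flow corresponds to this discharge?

Manning's equation rearranged: A R^(2/3) = nQ / (1·√S) = 0.017 × 258 / (√0.0056) = 58.61.
Trying y = 2.42 m: A R^(2/3) = 30.65 — low.
Trying y = 3.66 m: A R^(2/3) = 76.78 — high.
Trying y = 3.25 m: A R^(2/3) = 58.7 — matches.

y_n = 3.25 m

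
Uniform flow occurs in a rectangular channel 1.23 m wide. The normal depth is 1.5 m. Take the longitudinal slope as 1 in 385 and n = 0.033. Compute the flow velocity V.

Flow area A = b·y = 1.23 × 1.5 = 1.845 m². Wetted perimeter P = b + 2y = 1.23 + 2×1.5 = 4.23 m.
Hydraulic radius R = A/P = 1.845/4.23 = 0.4362 m.
From Manning's equation, V = (1/n) R^(2/3) S^(1/2) = (1/0.033) × 0.4362^(2/3) × 0.002597^(1/2) = 0.888 m/s.

V = 0.888 m/s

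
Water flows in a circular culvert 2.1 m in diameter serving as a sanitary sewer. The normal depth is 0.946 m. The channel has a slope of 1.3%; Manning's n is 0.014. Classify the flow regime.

supercritical

For a circular section of diameter D = 2.1 m at depth y = 0.946 m, the central angle is θ = 2 arccos(1 − 2y/D) = 2.943 rad. Then A = (D²/8)(θ − sin θ) = 1.514 m² and P = Dθ/2 = 3.09 m.
Hydraulic radius R = A/P = 1.514/3.09 = 0.4898 m.
V = (1/n) R^(2/3) √S = (1/0.014) × 0.4898^(2/3) × √0.013 = 5.061 m/s. Hydraulic depth D_h = A/T = 1.514/2.09 = 0.7244 m.
Froude number Fr = V/√(g·D_h) = 5.061/√(9.81×0.7244) = 1.9, which is greater than 1, so the flow is supercritical.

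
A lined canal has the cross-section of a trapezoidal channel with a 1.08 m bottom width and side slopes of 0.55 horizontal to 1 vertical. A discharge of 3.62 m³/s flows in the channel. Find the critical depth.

y_c = 0.892 m

At critical depth, Q² T / (g A³) = 1, i.e. A³/T = Q²/g = 3.62²/9.81 = 1.336.
Trying y = 0.776 m: A³/T = 0.8268 — low.
Trying y = 1.13 m: A³/T = 3.06 — high.
Trying y = 0.892 m: A³/T = 1.334 — matches.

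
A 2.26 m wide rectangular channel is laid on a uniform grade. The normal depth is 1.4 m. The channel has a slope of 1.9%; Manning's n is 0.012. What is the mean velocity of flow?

V = 8.4 m/s

Flow area A = b·y = 2.26 × 1.4 = 3.164 m². Wetted perimeter P = b + 2y = 2.26 + 2×1.4 = 5.06 m.
Hydraulic radius R = A/P = 3.164/5.06 = 0.6253 m.
From Manning's equation, V = (1/n) R^(2/3) S^(1/2) = (1/0.012) × 0.6253^(2/3) × 0.019^(1/2) = 8.4 m/s.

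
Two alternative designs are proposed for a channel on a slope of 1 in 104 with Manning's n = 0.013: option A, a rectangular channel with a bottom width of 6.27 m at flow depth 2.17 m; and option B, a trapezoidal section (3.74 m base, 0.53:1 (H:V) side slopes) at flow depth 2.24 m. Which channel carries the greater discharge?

Channel A: Flow area A = b·y = 6.27 × 2.17 = 13.61 m². Wetted perimeter P = b + 2y = 6.27 + 2×2.17 = 10.61 m. Hydraulic radius R = A/P = 13.61/10.61 = 1.282 m. Q_A = (1/0.013)·13.61·1.282^(2/3)·√0.009615 = 121.1 m³/s.
Channel B: With bottom width b = 3.74 m and side slope z = 0.53: A = (b + zy)y = (3.74 + 0.53×2.24)×2.24 = 11.04 m²; P = b + 2y√(1+z²) = 3.74 + 2×2.24×1.132 = 8.81 m. Hydraulic radius R = A/P = 11.04/8.81 = 1.253 m. Q_B = (1/0.013)·11.04·1.253^(2/3)·√0.009615 = 96.74 m³/s.
Q_A = 121.1 m³/s vs Q_B = 96.74 m³/s, so channel A carries more.

channel A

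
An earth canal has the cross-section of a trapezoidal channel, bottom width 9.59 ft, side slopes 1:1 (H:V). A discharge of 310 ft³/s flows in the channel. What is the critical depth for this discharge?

y_c = 2.87 ft

At critical depth, Q² T / (g A³) = 1, i.e. A³/T = Q²/g = 310²/32.2 = 2984.
Trying y = 2.58 ft: A³/T = 2099 — too small.
Trying y = 3.67 ft: A³/T = 6807 — too large.
Trying y = 2.87 ft: A³/T = 2983 — matches.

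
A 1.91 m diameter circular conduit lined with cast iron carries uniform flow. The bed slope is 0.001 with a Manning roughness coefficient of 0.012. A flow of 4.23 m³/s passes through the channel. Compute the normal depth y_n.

Manning's equation rearranged: A R^(2/3) = nQ / (1·√S) = 0.012 × 4.23 / (√0.001) = 1.605.
Trying y = 1.01 m: A R^(2/3) = 0.9613 — too small.
Trying y = 1.78 m: A R^(2/3) = 1.882 — too large.
Trying y = 1.44 m: A R^(2/3) = 1.606 — ≈ 1.605.

y_n = 1.44 m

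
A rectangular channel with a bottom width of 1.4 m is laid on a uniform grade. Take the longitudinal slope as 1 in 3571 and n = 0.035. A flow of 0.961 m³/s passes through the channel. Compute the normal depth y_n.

y_n = 2.19 m

Manning's equation rearranged: A R^(2/3) = nQ / (1·√S) = 0.035 × 0.961 / (√0.00028) = 2.01.
At y = 2.46 m: A R^(2/3) = 2.298 — over.
At y = 1.93 m: A R^(2/3) = 1.733 — short.
At y = 2.19 m: A R^(2/3) = 2.009 — matches.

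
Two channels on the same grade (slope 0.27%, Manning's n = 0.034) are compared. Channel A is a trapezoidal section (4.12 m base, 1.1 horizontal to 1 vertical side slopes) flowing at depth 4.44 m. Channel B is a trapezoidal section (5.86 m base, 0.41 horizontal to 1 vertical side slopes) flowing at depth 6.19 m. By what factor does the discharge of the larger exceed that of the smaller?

Channel A: With bottom width b = 4.12 m and side slope z = 1.1: A = (b + zy)y = (4.12 + 1.1×4.44)×4.44 = 39.98 m²; P = b + 2y√(1+z²) = 4.12 + 2×4.44×1.487 = 17.32 m. Hydraulic radius R = A/P = 39.98/17.32 = 2.308 m. Q_A = (1/0.034)·39.98·2.308^(2/3)·√0.0027 = 106.7 m³/s.
Channel B: With bottom width b = 5.86 m and side slope z = 0.41: A = (b + zy)y = (5.86 + 0.41×6.19)×6.19 = 51.98 m²; P = b + 2y√(1+z²) = 5.86 + 2×6.19×1.081 = 19.24 m. Hydraulic radius R = A/P = 51.98/19.24 = 2.702 m. Q_B = (1/0.034)·51.98·2.702^(2/3)·√0.0027 = 154.1 m³/s.
The larger discharge is 154.1 m³/s and the smaller is 106.7 m³/s; the ratio is 1.44.

1.44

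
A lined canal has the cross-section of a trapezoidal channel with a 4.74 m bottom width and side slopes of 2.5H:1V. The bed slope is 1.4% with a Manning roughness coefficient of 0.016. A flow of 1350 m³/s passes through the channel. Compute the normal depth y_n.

y_n = 5.18 m

Manning's equation rearranged: A R^(2/3) = nQ / (1·√S) = 0.016 × 1350 / (√0.014) = 182.6.
Trying y = 4.32 m: A R^(2/3) = 120.2 — short.
Trying y = 5.18 m: A R^(2/3) = 182.4 — ≈ 182.6.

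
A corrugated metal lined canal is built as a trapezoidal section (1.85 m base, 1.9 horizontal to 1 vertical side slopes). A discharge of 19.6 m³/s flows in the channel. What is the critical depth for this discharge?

y_c = 1.44 m

At critical depth, Q² T / (g A³) = 1, i.e. A³/T = Q²/g = 19.6²/9.81 = 39.16.
Try y = 1.56 m: A³/T = 54.45 — over.
Try y = 1.21 m: A³/T = 19.62 — short.
Try y = 1.44 m: A³/T = 39.33 — ≈ 39.16.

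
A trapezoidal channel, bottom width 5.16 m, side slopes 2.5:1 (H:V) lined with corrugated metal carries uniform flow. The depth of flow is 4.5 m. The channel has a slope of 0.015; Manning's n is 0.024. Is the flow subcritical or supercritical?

supercritical

With bottom width b = 5.16 m and side slope z = 2.5: A = (b + zy)y = (5.16 + 2.5×4.5)×4.5 = 73.84 m²; P = b + 2y√(1+z²) = 5.16 + 2×4.5×2.693 = 29.39 m.
Hydraulic radius R = A/P = 73.84/29.39 = 2.512 m.
V = (1/n) R^(2/3) √S = (1/0.024) × 2.512^(2/3) × √0.015 = 9.431 m/s. Hydraulic depth D_h = A/T = 73.84/27.66 = 2.67 m.
Froude number Fr = V/√(g·D_h) = 9.431/√(9.81×2.67) = 1.84, which is greater than 1, so the flow is supercritical.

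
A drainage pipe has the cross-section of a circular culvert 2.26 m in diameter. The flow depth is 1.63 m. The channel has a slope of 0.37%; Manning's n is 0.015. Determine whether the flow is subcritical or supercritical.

For a circular section of diameter D = 2.26 m at depth y = 1.63 m, the central angle is θ = 2 arccos(1 − 2y/D) = 4.058 rad. Then A = (D²/8)(θ − sin θ) = 3.098 m² and P = Dθ/2 = 4.586 m.
Hydraulic radius R = A/P = 3.098/4.586 = 0.6755 m.
V = (1/n) R^(2/3) √S = (1/0.015) × 0.6755^(2/3) × √0.0037 = 3.122 m/s. Hydraulic depth D_h = A/T = 3.098/2.027 = 1.528 m.
Froude number Fr = V/√(g·D_h) = 3.122/√(9.81×1.528) = 0.806, which is less than 1, so the flow is subcritical.

subcritical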